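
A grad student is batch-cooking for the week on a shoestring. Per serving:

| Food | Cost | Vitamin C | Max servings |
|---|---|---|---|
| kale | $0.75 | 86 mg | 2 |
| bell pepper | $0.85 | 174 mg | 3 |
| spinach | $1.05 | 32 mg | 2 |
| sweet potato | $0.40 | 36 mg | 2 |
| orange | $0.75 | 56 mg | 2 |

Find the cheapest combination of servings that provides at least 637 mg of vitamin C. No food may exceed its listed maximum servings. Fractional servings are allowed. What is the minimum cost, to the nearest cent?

Cost per mg of vitamin C: bell pepper $0.0049, kale $0.0087, sweet potato $0.0111, orange $0.0134, spinach $0.0328.
Take 3 servings of bell pepper: +522.0 mg vitamin C for $2.55 (total $2.55, still need 115.0 mg).
Take 1.337 servings of kale: +115.0 mg vitamin C for $1.00 (total $3.55, still need 0.0 mg).
Filling from the cheapest source first is optimal under one linear minimum: $3.55.

$3.55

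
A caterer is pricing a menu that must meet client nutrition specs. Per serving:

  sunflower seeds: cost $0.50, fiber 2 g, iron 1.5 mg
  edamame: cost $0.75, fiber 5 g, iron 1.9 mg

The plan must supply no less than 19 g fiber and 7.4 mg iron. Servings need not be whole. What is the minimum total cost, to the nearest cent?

A basic optimal solution has at most two foods positive. Try each food alone and each pair with both targets met exactly.
sunflower seeds only: max(19/2, 7.4/1.5) = 9.5 servings → $4.75.
edamame only: max(19/5, 7.4/1.9) = 3.895 servings → $2.92.
sunflower seeds + edamame with both tight: 0.2432 servings and 3.703 servings → $2.90.
Cheapest feasible corner: $2.90.

$2.90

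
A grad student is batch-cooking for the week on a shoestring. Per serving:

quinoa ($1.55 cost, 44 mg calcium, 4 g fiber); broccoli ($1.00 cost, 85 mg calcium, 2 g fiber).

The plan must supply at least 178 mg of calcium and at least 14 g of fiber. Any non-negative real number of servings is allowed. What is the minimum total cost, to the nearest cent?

At the optimum either one food covers both requirements or two foods hit both targets exactly; no other combination can be cheaper.
quinoa only: max(178/44, 14/4) = 4.045 servings → $6.27.
broccoli only: max(178/85, 14/2) = 7 servings → $7.00.
quinoa + broccoli with both tight: 3.31 servings and 0.381 servings → $5.51.
So the least-cost plan costs $5.51.

$5.51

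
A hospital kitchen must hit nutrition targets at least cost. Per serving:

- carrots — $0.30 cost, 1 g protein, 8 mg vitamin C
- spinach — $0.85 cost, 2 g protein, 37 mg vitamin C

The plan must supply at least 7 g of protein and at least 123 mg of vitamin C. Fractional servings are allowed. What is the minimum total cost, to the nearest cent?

For a min-cost LP with two ≥-constraints, a basic feasible solution has at most two positive variables.
carrots only: max(7/1, 123/8) = 15.38 servings → $4.61.
spinach only: max(7/2, 123/37) = 3.5 servings → $2.98.
carrots + spinach with both tight: 0.619 servings and 3.19 servings → $2.90.
So the least-cost plan costs $2.90.

$2.90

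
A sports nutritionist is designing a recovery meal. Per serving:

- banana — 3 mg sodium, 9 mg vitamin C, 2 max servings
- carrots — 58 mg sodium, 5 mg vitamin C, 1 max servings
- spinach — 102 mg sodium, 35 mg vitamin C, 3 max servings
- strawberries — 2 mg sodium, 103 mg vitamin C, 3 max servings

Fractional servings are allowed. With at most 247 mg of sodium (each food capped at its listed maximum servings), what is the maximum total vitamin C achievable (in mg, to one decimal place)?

Vitamin C per mg sodium: strawberries 51.5, banana 3, spinach 0.3431, carrots 0.08621.
Take 3 servings of strawberries: uses 6 mg sodium, +309.0 mg vitamin C (running total 309.0 mg).
Take 2 servings of banana: uses 6 mg sodium, +18.0 mg vitamin C (running total 327.0 mg).
Take 2.304 servings of spinach: uses 235 mg sodium, +80.6 mg vitamin C (running total 407.6 mg).
Greedy by best ratio exhausts the sodium allowance optimally: 407.6 mg.

407.6 mg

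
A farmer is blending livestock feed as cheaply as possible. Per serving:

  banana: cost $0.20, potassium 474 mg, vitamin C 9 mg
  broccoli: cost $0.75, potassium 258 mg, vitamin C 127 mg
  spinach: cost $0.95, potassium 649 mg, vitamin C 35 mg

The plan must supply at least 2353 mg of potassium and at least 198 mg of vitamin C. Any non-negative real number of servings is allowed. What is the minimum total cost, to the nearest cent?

At the optimum either one food covers both requirements or two foods hit both targets exactly; no other combination can be cheaper.
banana only: max(2353/474, 198/9) = 22 servings → $4.40.
broccoli only: max(2353/258, 198/127) = 9.12 servings → $6.84.
spinach only: max(2353/649, 198/35) = 5.657 servings → $5.37.
banana + broccoli with both tight: 4.281 servings and 1.256 servings → $1.80.
banana + spinach: the both-tight solution has a negative serving — not a feasible corner.
broccoli + spinach with both tight: 0.6288 servings and 3.376 servings → $3.68.
So the least-cost plan costs $1.80.

$1.80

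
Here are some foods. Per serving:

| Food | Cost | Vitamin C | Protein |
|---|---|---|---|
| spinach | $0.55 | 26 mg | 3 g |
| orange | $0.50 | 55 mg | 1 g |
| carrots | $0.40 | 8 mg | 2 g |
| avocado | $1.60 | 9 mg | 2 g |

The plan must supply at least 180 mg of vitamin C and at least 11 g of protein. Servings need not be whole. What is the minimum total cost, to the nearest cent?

$2.60

An LP optimum is at a vertex; with two nutrient constraints at most two foods are used. Check each candidate.
spinach only: max(180/26, 11/3) = 6.923 servings → $3.81.
orange only: max(180/55, 11/1) = 11 servings → $5.50.
carrots only: max(180/8, 11/2) = 22.5 servings → $9.00.
avocado only: max(180/9, 11/2) = 20 servings → $32.00.
spinach + orange with both tight: 3.058 servings and 1.827 servings → $2.60.
spinach + carrots with both targets exact would need a negative amount; discard.
spinach + avocado with both targets exact would need a negative amount; discard.
orange + carrots with both tight: 2.667 servings and 4.167 servings → $3.00.
orange + avocado with both tight: 2.584 servings and 4.208 servings → $8.02.
carrots + avocado: the both-tight solution has a negative serving — not a feasible corner.
So the least-cost plan costs $2.60.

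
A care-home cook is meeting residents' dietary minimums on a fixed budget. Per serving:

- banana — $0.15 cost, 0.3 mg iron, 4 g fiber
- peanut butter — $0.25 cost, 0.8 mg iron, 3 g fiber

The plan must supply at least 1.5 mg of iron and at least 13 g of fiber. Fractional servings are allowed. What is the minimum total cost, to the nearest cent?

$0.61

Check every corner: each single food scaled to meet both minima, and each pair solved so both constraints bind.
banana only: max(1.5/0.3, 13/4) = 5 servings → $0.75.
peanut butter only: max(1.5/0.8, 13/3) = 4.333 servings → $1.08.
banana + peanut butter with both tight: 2.565 servings and 0.913 servings → $0.61.
So the least-cost plan costs $0.61.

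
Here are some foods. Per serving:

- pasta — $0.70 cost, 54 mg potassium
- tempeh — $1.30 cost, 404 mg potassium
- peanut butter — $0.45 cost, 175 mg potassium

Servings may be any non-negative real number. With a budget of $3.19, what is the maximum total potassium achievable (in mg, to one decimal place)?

Potassium per dollar: peanut butter 388.9, tempeh 310.8, pasta 77.14.
With no serving limits, spend the whole cost allowance on peanut butter: $3.19 / $0.45 × 175 mg = 1240.6 mg.

1240.6 mg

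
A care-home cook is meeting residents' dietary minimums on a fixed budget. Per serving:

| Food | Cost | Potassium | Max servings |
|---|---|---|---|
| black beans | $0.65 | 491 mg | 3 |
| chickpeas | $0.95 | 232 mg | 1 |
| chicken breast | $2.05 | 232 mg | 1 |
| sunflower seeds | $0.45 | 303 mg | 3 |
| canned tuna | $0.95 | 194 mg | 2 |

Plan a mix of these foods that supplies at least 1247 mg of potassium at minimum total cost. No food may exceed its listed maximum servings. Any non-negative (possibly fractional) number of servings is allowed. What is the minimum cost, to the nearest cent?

Cost per mg of potassium: black beans $0.0013, sunflower seeds $0.0015, chickpeas $0.0041, canned tuna $0.0049, chicken breast $0.0088.
Take 2.54 servings of black beans: +1247.0 mg potassium for $1.65 (total $1.65, still need 0.0 mg).
Filling from the cheapest source first is optimal under one linear minimum: $1.65.

$1.65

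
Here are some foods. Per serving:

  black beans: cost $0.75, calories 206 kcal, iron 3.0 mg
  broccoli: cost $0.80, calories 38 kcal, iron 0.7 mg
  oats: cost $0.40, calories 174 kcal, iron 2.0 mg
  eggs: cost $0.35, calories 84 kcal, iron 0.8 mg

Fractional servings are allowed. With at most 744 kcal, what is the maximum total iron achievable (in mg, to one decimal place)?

13.7 mg

Iron per kcal: broccoli 0.01842, black beans 0.01456, oats 0.01149, eggs 0.009524.
With no serving limits, spend the whole calories allowance on broccoli: 744 kcal / 38 kcal × 0.7 mg = 13.7 mg.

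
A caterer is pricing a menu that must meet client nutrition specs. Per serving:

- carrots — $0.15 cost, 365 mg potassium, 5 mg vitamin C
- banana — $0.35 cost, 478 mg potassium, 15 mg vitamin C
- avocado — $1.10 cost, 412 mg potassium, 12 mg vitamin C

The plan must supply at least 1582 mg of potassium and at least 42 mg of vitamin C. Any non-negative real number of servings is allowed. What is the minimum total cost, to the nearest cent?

carrots only: max(1582/365, 42/5) = 8.4 servings → $1.26.
banana only: max(1582/478, 42/15) = 3.31 servings → $1.16.
avocado only: max(1582/412, 42/12) = 3.84 servings → $4.22.
carrots + banana with both tight: 1.184 servings and 2.405 servings → $1.02.
carrots + avocado with both tight: 0.7241 servings and 3.198 servings → $3.63.
banana + avocado: the both-tight solution has a negative serving — not a feasible corner.
So the least-cost plan costs $1.02.

$1.02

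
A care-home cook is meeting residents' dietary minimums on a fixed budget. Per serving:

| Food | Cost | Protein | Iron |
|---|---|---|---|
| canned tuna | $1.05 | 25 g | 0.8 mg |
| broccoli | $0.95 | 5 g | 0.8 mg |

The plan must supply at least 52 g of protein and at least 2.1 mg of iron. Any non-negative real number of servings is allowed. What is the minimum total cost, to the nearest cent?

Minimising a linear cost over {protein ≥ 52, iron ≥ 2.1, servings ≥ 0} — the optimum is at a vertex, using one or two foods.
canned tuna only: max(52/25, 2.1/0.8) = 2.625 servings → $2.76.
broccoli only: max(52/5, 2.1/0.8) = 10.4 servings → $9.88.
canned tuna + broccoli with both tight: 1.944 servings and 0.6813 servings → $2.69.
Cheapest feasible corner: $2.69.

$2.69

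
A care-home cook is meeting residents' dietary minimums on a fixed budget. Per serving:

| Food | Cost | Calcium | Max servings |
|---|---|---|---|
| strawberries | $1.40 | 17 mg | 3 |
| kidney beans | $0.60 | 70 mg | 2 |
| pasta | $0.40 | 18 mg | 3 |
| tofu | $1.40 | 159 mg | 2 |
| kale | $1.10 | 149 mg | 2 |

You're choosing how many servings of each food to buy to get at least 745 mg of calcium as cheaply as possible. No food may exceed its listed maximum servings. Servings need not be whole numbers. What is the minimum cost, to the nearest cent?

$6.10

Cost per mg of calcium: kale $0.0074, kidney beans $0.0086, tofu $0.0088, pasta $0.0222, strawberries $0.0824.
Take 2 servings of kale: +298.0 mg calcium for $2.20 (total $2.20, still need 447.0 mg).
Take 2 servings of kidney beans: +140.0 mg calcium for $1.20 (total $3.40, still need 307.0 mg).
Take 1.931 servings of tofu: +307.0 mg calcium for $2.70 (total $6.10, still need 0.0 mg).
Filling from the cheapest source first is optimal under one linear minimum: $6.10.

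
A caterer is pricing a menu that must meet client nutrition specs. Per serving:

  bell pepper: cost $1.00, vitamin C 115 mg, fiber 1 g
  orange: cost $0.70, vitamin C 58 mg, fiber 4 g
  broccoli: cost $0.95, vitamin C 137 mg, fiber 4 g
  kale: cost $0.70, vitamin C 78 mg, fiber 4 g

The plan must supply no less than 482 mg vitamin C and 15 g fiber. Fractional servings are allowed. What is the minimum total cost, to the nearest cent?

$3.43

Check every corner: each single food scaled to meet both minima, and each pair solved so both constraints bind.
bell pepper only: max(482/115, 15/1) = 15 servings → $15.00.
orange only: max(482/58, 15/4) = 8.31 servings → $5.82.
broccoli only: max(482/137, 15/4) = 3.75 servings → $3.56.
kale only: max(482/78, 15/4) = 6.179 servings → $4.33.
bell pepper + orange with both tight: 2.632 servings and 3.092 servings → $4.80.
bell pepper + broccoli: the both-tight solution has a negative serving — not a feasible corner.
bell pepper + kale with both tight: 1.984 servings and 3.254 servings → $4.26.
orange + broccoli with both tight: 0.4019 servings and 3.348 servings → $3.46.
orange + kale with both targets exact would need a negative amount; discard.
broccoli + kale with both tight: 3.212 servings and 0.5381 servings → $3.43.
So the least-cost plan costs $3.43.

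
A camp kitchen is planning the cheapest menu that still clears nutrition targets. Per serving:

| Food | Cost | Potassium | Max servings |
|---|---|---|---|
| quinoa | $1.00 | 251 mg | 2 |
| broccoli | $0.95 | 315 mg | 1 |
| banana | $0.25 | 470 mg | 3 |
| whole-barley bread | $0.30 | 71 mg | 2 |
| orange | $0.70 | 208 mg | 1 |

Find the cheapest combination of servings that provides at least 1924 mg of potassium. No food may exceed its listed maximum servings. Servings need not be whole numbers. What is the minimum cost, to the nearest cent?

Cost per mg of potassium: banana $0.0005, broccoli $0.0030, orange $0.0034, quinoa $0.0040, whole-barley bread $0.0042.
Take 3 servings of banana: +1410.0 mg potassium for $0.75 (total $0.75, still need 514.0 mg).
Take 1 serving of broccoli: +315.0 mg potassium for $0.95 (total $1.70, still need 199.0 mg).
Take 0.9567 servings of orange: +199.0 mg potassium for $0.67 (total $2.37, still need 0.0 mg).
Filling from the cheapest source first is optimal under one linear minimum: $2.37.

$2.37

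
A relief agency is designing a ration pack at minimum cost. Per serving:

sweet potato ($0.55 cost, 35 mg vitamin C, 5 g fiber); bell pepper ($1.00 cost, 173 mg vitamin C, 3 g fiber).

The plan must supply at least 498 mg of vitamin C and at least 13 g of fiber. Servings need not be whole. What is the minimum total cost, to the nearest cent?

$3.22

An LP optimum is at a vertex; with two nutrient constraints at most two foods are used. Check each candidate.
sweet potato only: max(498/35, 13/5) = 14.23 servings → $7.83.
bell pepper only: max(498/173, 13/3) = 4.333 servings → $4.33.
sweet potato + bell pepper with both tight: 0.9934 servings and 2.678 servings → $3.22.
The minimum over all feasible corners is $3.22.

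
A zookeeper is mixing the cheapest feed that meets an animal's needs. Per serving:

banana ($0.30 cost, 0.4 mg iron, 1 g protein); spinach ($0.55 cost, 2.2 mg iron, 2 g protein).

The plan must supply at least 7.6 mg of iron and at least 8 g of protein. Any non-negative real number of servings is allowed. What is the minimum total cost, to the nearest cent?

Check every corner: each single food scaled to meet both minima, and each pair solved so both constraints bind.
banana only: max(7.6/0.4, 8/1) = 19 servings → $5.70.
spinach only: max(7.6/2.2, 8/2) = 4 servings → $2.20.
banana + spinach with both tight: 1.714 servings and 3.143 servings → $2.24.
The minimum over all feasible corners is $2.20.

$2.20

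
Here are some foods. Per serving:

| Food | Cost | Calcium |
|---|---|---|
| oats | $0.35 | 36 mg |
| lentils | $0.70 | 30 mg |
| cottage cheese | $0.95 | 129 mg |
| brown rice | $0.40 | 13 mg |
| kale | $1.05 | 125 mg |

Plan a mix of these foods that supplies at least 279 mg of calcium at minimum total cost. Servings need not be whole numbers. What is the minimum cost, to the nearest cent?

$2.05

Cost per mg of calcium: cottage cheese $0.0074, kale $0.0084, oats $0.0097, lentils $0.0233, brown rice $0.0308.
With no serving limits, use only cottage cheese: 279 mg / 129 mg = 2.163 servings × $0.95 = $2.05.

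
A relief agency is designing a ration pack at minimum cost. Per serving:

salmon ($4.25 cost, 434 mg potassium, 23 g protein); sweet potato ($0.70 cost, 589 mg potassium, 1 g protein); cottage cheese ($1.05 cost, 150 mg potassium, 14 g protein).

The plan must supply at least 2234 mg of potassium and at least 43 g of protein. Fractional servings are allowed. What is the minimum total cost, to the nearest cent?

An LP optimum is at a vertex; with two nutrient constraints at most two foods are used. Check each candidate.
salmon only: max(2234/434, 43/23) = 5.147 servings → $21.88.
sweet potato only: max(2234/589, 43/1) = 43 servings → $30.10.
cottage cheese only: max(2234/150, 43/14) = 14.89 servings → $15.64.
salmon + sweet potato with both tight: 1.761 servings and 2.495 servings → $9.23.
salmon + cottage cheese with both targets exact would need a negative amount; discard.
sweet potato + cottage cheese with both tight: 3.066 servings and 2.852 servings → $5.14.
Cheapest feasible corner: $5.14.

$5.14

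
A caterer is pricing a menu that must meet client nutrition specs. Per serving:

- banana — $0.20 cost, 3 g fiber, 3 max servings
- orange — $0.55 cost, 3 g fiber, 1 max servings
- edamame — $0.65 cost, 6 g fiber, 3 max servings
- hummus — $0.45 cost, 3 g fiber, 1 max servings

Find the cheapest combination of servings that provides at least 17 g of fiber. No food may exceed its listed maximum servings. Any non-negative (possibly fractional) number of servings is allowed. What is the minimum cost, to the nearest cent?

Cost per g of fiber: banana $0.0667, edamame $0.1083, hummus $0.1500, orange $0.1833.
Take 3 servings of banana: +9.0 g fiber for $0.60 (total $0.60, still need 8.0 g).
Take 1.333 servings of edamame: +8.0 g fiber for $0.87 (total $1.47, still need 0.0 g).
Greedy by cheapest-per-g is optimal for a single linear constraint, so the minimum cost is $1.47.

$1.47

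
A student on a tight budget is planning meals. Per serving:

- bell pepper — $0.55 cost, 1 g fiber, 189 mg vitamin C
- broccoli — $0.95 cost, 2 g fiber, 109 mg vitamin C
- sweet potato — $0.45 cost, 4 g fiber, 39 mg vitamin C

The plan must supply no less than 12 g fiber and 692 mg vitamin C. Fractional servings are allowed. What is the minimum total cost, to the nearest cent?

bell pepper only: max(12/1, 692/189) = 12 servings → $6.60.
broccoli only: max(12/2, 692/109) = 6.349 servings → $6.03.
sweet potato only: max(12/4, 692/39) = 17.74 servings → $7.98.
bell pepper + broccoli with both tight: 0.2825 servings and 5.859 servings → $5.72.
bell pepper + sweet potato with both tight: 3.208 servings and 2.198 servings → $2.75.
broccoli + sweet potato with both targets exact would need a negative amount; discard.
So the least-cost plan costs $2.75.

$2.75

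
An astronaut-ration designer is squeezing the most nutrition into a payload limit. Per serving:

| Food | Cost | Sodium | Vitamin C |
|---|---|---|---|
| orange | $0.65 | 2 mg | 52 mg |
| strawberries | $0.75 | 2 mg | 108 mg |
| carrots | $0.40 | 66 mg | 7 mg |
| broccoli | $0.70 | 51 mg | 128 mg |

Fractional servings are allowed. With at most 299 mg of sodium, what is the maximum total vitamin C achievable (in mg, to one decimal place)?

16146.0 mg

Vitamin C per mg sodium: strawberries 54, orange 26, broccoli 2.51, carrots 0.1061.
With no serving limits, spend the whole sodium allowance on strawberries: 299 mg / 2 mg × 108 mg = 16146.0 mg.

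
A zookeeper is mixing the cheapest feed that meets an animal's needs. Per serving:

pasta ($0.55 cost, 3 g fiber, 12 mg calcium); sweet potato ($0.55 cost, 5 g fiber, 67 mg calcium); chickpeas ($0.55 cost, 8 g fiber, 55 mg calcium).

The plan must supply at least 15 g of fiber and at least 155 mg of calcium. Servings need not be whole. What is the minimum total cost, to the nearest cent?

$1.36

This is a tiny linear program; its minimum lies at a vertex of the feasible set. List the vertices and price them.
pasta only: max(15/3, 155/12) = 12.92 servings → $7.10.
sweet potato only: max(15/5, 155/67) = 3 servings → $1.65.
chickpeas only: max(15/8, 155/55) = 2.818 servings → $1.55.
pasta + sweet potato with both tight: 1.631 servings and 2.021 servings → $2.01.
pasta + chickpeas: the both-tight solution has a negative serving — not a feasible corner.
sweet potato + chickpeas with both tight: 1.59 servings and 0.8812 servings → $1.36.
So the least-cost plan costs $1.36.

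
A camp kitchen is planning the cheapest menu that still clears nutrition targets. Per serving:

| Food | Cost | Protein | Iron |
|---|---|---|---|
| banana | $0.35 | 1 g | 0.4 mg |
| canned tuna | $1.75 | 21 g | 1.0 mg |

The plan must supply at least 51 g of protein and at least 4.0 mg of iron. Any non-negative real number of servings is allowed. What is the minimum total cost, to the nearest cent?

$5.44

The cheapest plan sits at a corner of the feasible region — with two constraints it uses at most two foods.
banana only: max(51/1, 4.0/0.4) = 51 servings → $17.85.
canned tuna only: max(51/21, 4.0/1.0) = 4 servings → $7.00.
banana + canned tuna with both tight: 4.459 servings and 2.216 servings → $5.44.
Cheapest feasible corner: $5.44.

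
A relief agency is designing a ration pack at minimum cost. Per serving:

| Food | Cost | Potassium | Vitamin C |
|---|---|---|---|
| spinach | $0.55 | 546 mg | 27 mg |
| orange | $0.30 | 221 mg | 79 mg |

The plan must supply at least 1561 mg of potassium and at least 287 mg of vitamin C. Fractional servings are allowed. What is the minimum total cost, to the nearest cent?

$1.81

A basic optimal solution has at most two foods positive. Try each food alone and each pair with both targets met exactly.
spinach only: max(1561/546, 287/27) = 10.63 servings → $5.85.
orange only: max(1561/221, 287/79) = 7.063 servings → $2.12.
spinach + orange with both tight: 1.611 servings and 3.082 servings → $1.81.
The minimum over all feasible corners is $1.81.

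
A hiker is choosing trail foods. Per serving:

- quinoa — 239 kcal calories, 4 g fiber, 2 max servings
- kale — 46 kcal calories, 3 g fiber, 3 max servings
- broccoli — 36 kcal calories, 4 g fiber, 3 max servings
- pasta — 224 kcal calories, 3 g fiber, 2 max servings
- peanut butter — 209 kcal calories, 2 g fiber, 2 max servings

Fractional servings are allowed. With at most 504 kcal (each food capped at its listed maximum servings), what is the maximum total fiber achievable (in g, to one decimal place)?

25.3 g

Fiber per kcal: broccoli 0.1111, kale 0.06522, quinoa 0.01674, pasta 0.01339, peanut butter 0.009569.
Take 3 servings of broccoli: uses 108 kcal, +12.0 g fiber (running total 12.0 g).
Take 3 servings of kale: uses 138 kcal, +9.0 g fiber (running total 21.0 g).
Take 1.079 servings of quinoa: uses 258 kcal, +4.3 g fiber (running total 25.3 g).
Greedy by best ratio exhausts the calories allowance optimally: 25.3 g.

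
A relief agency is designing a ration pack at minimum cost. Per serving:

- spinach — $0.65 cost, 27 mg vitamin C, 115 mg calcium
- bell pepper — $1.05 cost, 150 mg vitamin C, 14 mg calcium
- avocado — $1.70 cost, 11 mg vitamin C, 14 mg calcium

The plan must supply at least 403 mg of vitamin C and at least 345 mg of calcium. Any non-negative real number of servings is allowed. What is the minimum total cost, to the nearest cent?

Compare the cost at each extreme point of the feasible region.
spinach only: max(403/27, 345/115) = 14.93 servings → $9.70.
bell pepper only: max(403/150, 345/14) = 24.64 servings → $25.88.
avocado only: max(403/11, 345/14) = 36.64 servings → $62.28.
spinach + bell pepper with both tight: 2.733 servings and 2.195 servings → $4.08.
spinach + avocado: intersection lies outside the first quadrant.
bell pepper + avocado with both tight: 0.9491 servings and 23.69 servings → $41.28.
The minimum over all feasible corners is $4.08.

$4.08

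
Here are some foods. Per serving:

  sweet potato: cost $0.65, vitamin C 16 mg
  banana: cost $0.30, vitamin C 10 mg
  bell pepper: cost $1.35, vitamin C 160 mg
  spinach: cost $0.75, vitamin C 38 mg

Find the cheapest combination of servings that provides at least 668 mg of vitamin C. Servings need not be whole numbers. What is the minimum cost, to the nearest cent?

$5.64

Cost per mg of vitamin C: bell pepper $0.0084, spinach $0.0197, banana $0.0300, sweet potato $0.0406.
With no serving limits, use only bell pepper: 668 mg / 160 mg = 4.175 servings × $1.35 = $5.64.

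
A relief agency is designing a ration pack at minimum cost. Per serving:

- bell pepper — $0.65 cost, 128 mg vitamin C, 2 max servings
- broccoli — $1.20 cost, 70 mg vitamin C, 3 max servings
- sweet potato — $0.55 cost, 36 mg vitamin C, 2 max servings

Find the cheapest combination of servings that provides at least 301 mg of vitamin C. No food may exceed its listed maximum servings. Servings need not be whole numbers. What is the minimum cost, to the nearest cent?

$1.99

Cost per mg of vitamin C: bell pepper $0.0051, sweet potato $0.0153, broccoli $0.0171.
Take 2 servings of bell pepper: +256.0 mg vitamin C for $1.30 (total $1.30, still need 45.0 mg).
Take 1.25 servings of sweet potato: +45.0 mg vitamin C for $0.69 (total $1.99, still need 0.0 mg).
Filling from the cheapest source first is optimal under one linear minimum: $1.99.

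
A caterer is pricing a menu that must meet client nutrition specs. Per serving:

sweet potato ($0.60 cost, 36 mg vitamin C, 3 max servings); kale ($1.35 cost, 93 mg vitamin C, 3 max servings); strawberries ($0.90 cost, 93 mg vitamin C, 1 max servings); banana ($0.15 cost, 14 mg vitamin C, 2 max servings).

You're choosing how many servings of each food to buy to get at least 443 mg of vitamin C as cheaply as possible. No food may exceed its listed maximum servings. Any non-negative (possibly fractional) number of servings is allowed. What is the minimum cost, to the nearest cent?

Cost per mg of vitamin C: strawberries $0.0097, banana $0.0107, kale $0.0145, sweet potato $0.0167.
Take 1 serving of strawberries: +93.0 mg vitamin C for $0.90 (total $0.90, still need 350.0 mg).
Take 2 servings of banana: +28.0 mg vitamin C for $0.30 (total $1.20, still need 322.0 mg).
Take 3 servings of kale: +279.0 mg vitamin C for $4.05 (total $5.25, still need 43.0 mg).
Take 1.194 servings of sweet potato: +43.0 mg vitamin C for $0.72 (total $5.97, still need 0.0 mg).
Greedy by cheapest-per-mg is optimal for a single linear constraint, so the minimum cost is $5.97.

$5.97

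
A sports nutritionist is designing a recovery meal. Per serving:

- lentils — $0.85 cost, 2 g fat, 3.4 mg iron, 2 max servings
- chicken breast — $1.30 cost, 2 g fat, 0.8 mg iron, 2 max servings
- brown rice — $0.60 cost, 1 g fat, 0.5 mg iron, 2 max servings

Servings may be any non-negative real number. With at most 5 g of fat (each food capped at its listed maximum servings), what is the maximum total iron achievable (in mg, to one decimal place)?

Iron per g fat: lentils 1.7, brown rice 0.5, chicken breast 0.4.
Take 2 servings of lentils: uses 4 g fat, +6.8 mg iron (running total 6.8 mg).
Take 1 serving of brown rice: uses 1 g fat, +0.5 mg iron (running total 7.3 mg).
Filling greedily by iron-per-g fat is optimal for one linear limit, giving 7.3 mg.

7.3 mg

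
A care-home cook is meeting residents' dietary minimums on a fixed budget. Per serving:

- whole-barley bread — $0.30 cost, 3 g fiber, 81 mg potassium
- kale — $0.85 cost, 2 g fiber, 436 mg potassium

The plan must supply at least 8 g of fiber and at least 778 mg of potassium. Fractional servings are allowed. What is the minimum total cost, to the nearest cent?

Compare the cost at each extreme point of the feasible region.
whole-barley bread only: max(8/3, 778/81) = 9.605 servings → $2.88.
kale only: max(8/2, 778/436) = 4 servings → $3.40.
whole-barley bread + kale with both tight: 1.686 servings and 1.471 servings → $1.76.
So the least-cost plan costs $1.76.

$1.76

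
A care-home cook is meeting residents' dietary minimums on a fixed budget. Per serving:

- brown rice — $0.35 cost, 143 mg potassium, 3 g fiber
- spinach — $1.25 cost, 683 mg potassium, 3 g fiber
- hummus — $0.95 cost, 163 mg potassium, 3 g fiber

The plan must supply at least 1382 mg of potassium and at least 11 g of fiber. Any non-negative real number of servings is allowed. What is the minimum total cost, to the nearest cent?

$2.71

Check every corner: each single food scaled to meet both minima, and each pair solved so both constraints bind.
brown rice only: max(1382/143, 11/3) = 9.664 servings → $3.38.
spinach only: max(1382/683, 11/3) = 3.667 servings → $4.58.
hummus only: max(1382/163, 11/3) = 8.479 servings → $8.05.
brown rice + spinach with both tight: 2.078 servings and 1.588 servings → $2.71.
brown rice + hummus: intersection lies outside the first quadrant.
spinach + hummus with both tight: 1.508 servings and 2.158 servings → $3.94.
So the least-cost plan costs $2.71.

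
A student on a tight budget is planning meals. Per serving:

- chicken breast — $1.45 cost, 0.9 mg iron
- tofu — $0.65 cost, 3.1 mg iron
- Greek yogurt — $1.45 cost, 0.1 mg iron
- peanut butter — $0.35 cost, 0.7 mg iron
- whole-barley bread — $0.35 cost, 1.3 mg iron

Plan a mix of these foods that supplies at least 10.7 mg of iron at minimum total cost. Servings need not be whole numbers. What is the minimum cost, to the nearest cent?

Cost per mg of iron: tofu $0.2097, whole-barley bread $0.2692, peanut butter $0.5000, chicken breast $1.6111, Greek yogurt $14.5000.
With no serving limits, use only tofu: 10.7 mg / 3.1 mg = 3.452 servings × $0.65 = $2.24.

$2.24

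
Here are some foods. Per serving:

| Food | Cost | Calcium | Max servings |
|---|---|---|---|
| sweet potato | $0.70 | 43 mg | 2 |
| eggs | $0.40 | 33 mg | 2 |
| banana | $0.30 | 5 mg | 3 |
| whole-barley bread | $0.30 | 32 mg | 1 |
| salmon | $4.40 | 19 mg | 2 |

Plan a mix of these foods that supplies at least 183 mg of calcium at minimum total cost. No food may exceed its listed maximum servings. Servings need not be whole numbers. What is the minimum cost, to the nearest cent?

$2.48

Cost per mg of calcium: whole-barley bread $0.0094, eggs $0.0121, sweet potato $0.0163, banana $0.0600, salmon $0.2316.
Take 1 serving of whole-barley bread: +32.0 mg calcium for $0.30 (total $0.30, still need 151.0 mg).
Take 2 servings of eggs: +66.0 mg calcium for $0.80 (total $1.10, still need 85.0 mg).
Take 1.977 servings of sweet potato: +85.0 mg calcium for $1.38 (total $2.48, still need 0.0 mg).
Filling from the cheapest source first is optimal under one linear minimum: $2.48.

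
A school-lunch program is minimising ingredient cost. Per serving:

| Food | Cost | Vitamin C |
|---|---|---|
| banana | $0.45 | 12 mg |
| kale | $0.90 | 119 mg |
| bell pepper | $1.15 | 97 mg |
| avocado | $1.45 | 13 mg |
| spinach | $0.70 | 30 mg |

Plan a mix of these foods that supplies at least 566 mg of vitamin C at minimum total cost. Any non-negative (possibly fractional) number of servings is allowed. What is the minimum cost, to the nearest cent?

Cost per mg of vitamin C: kale $0.0076, bell pepper $0.0119, spinach $0.0233, banana $0.0375, avocado $0.1115.
With no serving limits, use only kale: 566 mg / 119 mg = 4.756 servings × $0.90 = $4.28.

$4.28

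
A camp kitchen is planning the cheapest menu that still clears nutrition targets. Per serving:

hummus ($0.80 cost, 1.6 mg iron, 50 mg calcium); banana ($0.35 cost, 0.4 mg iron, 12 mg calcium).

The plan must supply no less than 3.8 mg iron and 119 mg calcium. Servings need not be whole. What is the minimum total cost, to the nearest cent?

An LP optimum is at a vertex; with two nutrient constraints at most two foods are used. Check each candidate.
hummus only: max(3.8/1.6, 119/50) = 2.38 servings → $1.90.
banana only: max(3.8/0.4, 119/12) = 9.917 servings → $3.47.
hummus + banana: intersection lies outside the first quadrant.
So the least-cost plan costs $1.90.

$1.90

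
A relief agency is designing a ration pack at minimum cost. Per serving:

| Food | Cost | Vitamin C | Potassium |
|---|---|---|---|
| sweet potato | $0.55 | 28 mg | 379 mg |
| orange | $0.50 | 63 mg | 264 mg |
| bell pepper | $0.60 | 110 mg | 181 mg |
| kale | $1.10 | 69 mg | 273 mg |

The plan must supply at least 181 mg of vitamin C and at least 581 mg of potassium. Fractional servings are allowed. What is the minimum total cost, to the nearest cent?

$1.26

For a min-cost LP with two ≥-constraints, a basic feasible solution has at most two positive variables.
sweet potato only: max(181/28, 581/379) = 6.464 servings → $3.56.
orange only: max(181/63, 581/264) = 2.873 servings → $1.44.
bell pepper only: max(181/110, 581/181) = 3.21 servings → $1.93.
kale only: max(181/69, 581/273) = 2.623 servings → $2.89.
sweet potato + orange: the both-tight solution has a negative serving — not a feasible corner.
sweet potato + bell pepper with both tight: 0.8506 servings and 1.429 servings → $1.33.
sweet potato + kale with both targets exact would need a negative amount; discard.
orange + bell pepper with both tight: 1.766 servings and 0.634 servings → $1.26.
orange + kale: the both-tight solution has a negative serving — not a feasible corner.
bell pepper + kale with both tight: 0.5316 servings and 1.776 servings → $2.27.
Cheapest feasible corner: $1.26.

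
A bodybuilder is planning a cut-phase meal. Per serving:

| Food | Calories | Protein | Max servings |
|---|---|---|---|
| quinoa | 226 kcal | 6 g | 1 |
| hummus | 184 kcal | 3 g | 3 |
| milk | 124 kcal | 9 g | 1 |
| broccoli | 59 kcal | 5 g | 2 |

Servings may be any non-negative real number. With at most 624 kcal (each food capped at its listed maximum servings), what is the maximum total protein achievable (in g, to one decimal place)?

Protein per kcal: broccoli 0.08475, milk 0.07258, quinoa 0.02655, hummus 0.0163.
Take 2 servings of broccoli: uses 118 kcal, +10.0 g protein (running total 10.0 g).
Take 1 serving of milk: uses 124 kcal, +9.0 g protein (running total 19.0 g).
Take 1 serving of quinoa: uses 226 kcal, +6.0 g protein (running total 25.0 g).
Take 0.8478 servings of hummus: uses 156 kcal, +2.5 g protein (running total 27.5 g).
Greedy by best ratio exhausts the calories allowance optimally: 27.5 g.

27.5 g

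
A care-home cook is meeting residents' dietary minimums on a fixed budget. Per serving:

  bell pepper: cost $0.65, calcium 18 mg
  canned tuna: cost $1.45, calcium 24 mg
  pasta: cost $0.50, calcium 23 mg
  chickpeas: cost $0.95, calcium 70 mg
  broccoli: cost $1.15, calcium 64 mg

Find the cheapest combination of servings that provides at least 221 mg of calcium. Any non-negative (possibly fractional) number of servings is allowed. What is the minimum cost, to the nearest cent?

Cost per mg of calcium: chickpeas $0.0136, broccoli $0.0180, pasta $0.0217, bell pepper $0.0361, canned tuna $0.0604.
With no serving limits, use only chickpeas: 221 mg / 70 mg = 3.157 servings × $0.95 = $3.00.

$3.00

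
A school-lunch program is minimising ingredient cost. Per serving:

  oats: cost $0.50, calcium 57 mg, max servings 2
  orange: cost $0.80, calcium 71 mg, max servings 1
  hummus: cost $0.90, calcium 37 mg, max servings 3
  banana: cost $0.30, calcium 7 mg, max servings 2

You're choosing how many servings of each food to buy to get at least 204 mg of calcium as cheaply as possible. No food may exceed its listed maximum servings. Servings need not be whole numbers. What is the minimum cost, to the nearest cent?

Cost per mg of calcium: oats $0.0088, orange $0.0113, hummus $0.0243, banana $0.0429.
Take 2 servings of oats: +114.0 mg calcium for $1.00 (total $1.00, still need 90.0 mg).
Take 1 serving of orange: +71.0 mg calcium for $0.80 (total $1.80, still need 19.0 mg).
Take 0.5135 servings of hummus: +19.0 mg calcium for $0.46 (total $2.26, still need 0.0 mg).
Greedy by cheapest-per-mg is optimal for a single linear constraint, so the minimum cost is $2.26.

$2.26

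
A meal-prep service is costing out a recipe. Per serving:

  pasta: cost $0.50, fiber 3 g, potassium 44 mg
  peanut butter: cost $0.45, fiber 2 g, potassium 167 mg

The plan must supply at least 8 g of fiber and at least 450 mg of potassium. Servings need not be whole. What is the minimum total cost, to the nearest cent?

$1.62

The cheapest plan sits at a corner of the feasible region — with two constraints it uses at most two foods.
pasta only: max(8/3, 450/44) = 10.23 servings → $5.11.
peanut butter only: max(8/2, 450/167) = 4 servings → $1.80.
pasta + peanut butter with both tight: 1.056 servings and 2.416 servings → $1.62.
Cheapest feasible corner: $1.62.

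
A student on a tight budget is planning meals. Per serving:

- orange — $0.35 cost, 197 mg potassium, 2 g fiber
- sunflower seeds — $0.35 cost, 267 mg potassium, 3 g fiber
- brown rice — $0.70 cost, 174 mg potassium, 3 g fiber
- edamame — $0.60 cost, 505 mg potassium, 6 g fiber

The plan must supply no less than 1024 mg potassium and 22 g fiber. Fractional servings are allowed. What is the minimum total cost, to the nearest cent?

At the optimum either one food covers both requirements or two foods hit both targets exactly; no other combination can be cheaper.
orange only: max(1024/197, 22/2) = 11 servings → $3.85.
sunflower seeds only: max(1024/267, 22/3) = 7.333 servings → $2.57.
brown rice only: max(1024/174, 22/3) = 7.333 servings → $5.13.
edamame only: max(1024/505, 22/6) = 3.667 servings → $2.20.
orange + sunflower seeds: intersection lies outside the first quadrant.
orange + brown rice with both targets exact would need a negative amount; discard.
orange + edamame: the both-tight solution has a negative serving — not a feasible corner.
sunflower seeds + brown rice: intersection lies outside the first quadrant.
sunflower seeds + edamame: the both-tight solution has a negative serving — not a feasible corner.
brown rice + edamame: intersection lies outside the first quadrant.
The minimum over all feasible corners is $2.20.

$2.20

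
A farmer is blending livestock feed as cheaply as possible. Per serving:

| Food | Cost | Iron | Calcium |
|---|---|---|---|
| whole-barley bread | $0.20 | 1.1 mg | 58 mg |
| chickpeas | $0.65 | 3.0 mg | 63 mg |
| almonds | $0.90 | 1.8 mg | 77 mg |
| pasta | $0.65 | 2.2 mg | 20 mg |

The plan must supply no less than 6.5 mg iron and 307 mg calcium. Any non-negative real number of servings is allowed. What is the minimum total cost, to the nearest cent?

At the optimum either one food covers both requirements or two foods hit both targets exactly; no other combination can be cheaper.
whole-barley bread only: max(6.5/1.1, 307/58) = 5.909 servings → $1.18.
chickpeas only: max(6.5/3.0, 307/63) = 4.873 servings → $3.17.
almonds only: max(6.5/1.8, 307/77) = 3.987 servings → $3.59.
pasta only: max(6.5/2.2, 307/20) = 15.35 servings → $9.98.
whole-barley bread + chickpeas with both tight: 4.885 servings and 0.3754 servings → $1.22.
whole-barley bread + almonds with both tight: 2.645 servings and 1.995 servings → $2.32.
whole-barley bread + pasta with both tight: 5.165 servings and 0.3722 servings → $1.27.
chickpeas + almonds: intersection lies outside the first quadrant.
chickpeas + pasta with both targets exact would need a negative amount; discard.
almonds + pasta: intersection lies outside the first quadrant.
So the least-cost plan costs $1.18.

$1.18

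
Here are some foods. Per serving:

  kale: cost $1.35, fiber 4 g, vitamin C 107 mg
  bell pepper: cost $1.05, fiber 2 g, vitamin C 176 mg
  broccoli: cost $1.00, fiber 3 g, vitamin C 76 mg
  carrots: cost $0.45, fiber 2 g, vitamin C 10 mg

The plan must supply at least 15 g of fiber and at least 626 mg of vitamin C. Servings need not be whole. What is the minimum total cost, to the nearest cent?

Check every corner: each single food scaled to meet both minima, and each pair solved so both constraints bind.
kale only: max(15/4, 626/107) = 5.85 servings → $7.90.
bell pepper only: max(15/2, 626/176) = 7.5 servings → $7.88.
broccoli only: max(15/3, 626/76) = 8.237 servings → $8.24.
carrots only: max(15/2, 626/10) = 62.6 servings → $28.17.
kale + bell pepper with both tight: 2.833 servings and 1.835 servings → $5.75.
kale + broccoli with both targets exact would need a negative amount; discard.
kale + carrots: intersection lies outside the first quadrant.
bell pepper + broccoli with both tight: 1.963 servings and 3.691 servings → $5.75.
bell pepper + carrots with both tight: 3.319 servings and 4.181 servings → $5.37.
broccoli + carrots: intersection lies outside the first quadrant.
So the least-cost plan costs $5.37.

$5.37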